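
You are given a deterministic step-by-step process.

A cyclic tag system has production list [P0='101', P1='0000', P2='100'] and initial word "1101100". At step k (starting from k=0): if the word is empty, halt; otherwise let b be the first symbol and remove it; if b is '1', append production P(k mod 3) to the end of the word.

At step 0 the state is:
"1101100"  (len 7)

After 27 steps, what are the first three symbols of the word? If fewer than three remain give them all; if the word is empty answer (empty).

step 0: "1101100"  (len 7)
step 1: "101100101"  (len 9)
step 2: "011001010000"  (len 12)
step 3: "11001010000"  (len 11)
step 4: "1001010000101"  (len 13)
step 5: "0010100001010000"  (len 16)
step 6: "010100001010000"  (len 15)
step 7: "10100001010000"  (len 14)
step 8: "01000010100000000"  (len 17)
step 9: "1000010100000000"  (len 16)
step 10: "000010100000000101"  (len 18)
step 11: "00010100000000101"  (len 17)
step 12: "0010100000000101"  (len 16)
step 13: "010100000000101"  (len 15)
step 14: "10100000000101"  (len 14)
step 15: "0100000000101100"  (len 16)
step 16: "100000000101100"  (len 15)
step 17: "000000001011000000"  (len 18)
step 18: "00000001011000000"  (len 17)
step 19: "0000001011000000"  (len 16)
step 20: "000001011000000"  (len 15)
step 21: "00001011000000"  (len 14)
step 22: "0001011000000"  (len 13)
step 23: "001011000000"  (len 12)
step 24: "01011000000"  (len 11)
step 25: "1011000000"  (len 10)
step 26: "0110000000000"  (len 13)
step 27: "110000000000"  (len 12)

110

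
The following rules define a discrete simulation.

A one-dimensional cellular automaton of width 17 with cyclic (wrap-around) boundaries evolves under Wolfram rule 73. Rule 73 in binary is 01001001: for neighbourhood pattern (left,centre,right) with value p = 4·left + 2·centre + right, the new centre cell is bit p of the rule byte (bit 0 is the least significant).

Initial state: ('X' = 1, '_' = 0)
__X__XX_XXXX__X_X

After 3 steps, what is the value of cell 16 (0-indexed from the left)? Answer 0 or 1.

0

0) __X__XX_XXXX__X_X
1) _____XX_X__X_____
2) XXXX_XX______XXXX
3) ___X_XX_XXXX_X___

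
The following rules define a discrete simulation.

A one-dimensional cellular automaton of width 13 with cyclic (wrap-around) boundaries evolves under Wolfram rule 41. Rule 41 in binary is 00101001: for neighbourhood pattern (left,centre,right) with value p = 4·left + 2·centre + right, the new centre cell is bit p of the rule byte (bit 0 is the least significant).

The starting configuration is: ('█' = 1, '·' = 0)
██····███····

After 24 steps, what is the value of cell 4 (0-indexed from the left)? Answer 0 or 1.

k=0  ██····███····
k=1  █··██·█···██·
k=2  ···█·█··█·█·█
k=3  ·█··█····█·█·
k=4  ······██··█··
k=5  █████·█·····█
k=6  ·····█··███·█
k=7  ·███····█··█·
k=8  ·█···██······
k=9  ···█·█··█████
k=10  ·█··█···█····
k=11  ······█···███
k=12  ·████···█·█··
k=13  ·█····█··█··█
k=14  █··██········
k=15  ···█··██████·
k=16  ██····█······
k=17  █··██···████·
k=18  ···█··█·█···█
k=19  ·█·····█··█··
k=20  ···███······█
k=21  ·█·█···████··
k=22  ··█··█·█····█
k=23  ······█··██··
k=24  █████····█··█

1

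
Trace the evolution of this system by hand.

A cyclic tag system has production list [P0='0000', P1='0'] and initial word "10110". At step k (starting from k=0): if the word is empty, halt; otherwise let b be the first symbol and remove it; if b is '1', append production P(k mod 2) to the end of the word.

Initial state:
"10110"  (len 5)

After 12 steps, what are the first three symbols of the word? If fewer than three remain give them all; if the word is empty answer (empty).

[0] "10110"  (len 5)
[1] "01100000"  (len 8)
[2] "1100000"  (len 7)
[3] "1000000000"  (len 10)
[4] "0000000000"  (len 10)
[5] "000000000"  (len 9)
[6] "00000000"  (len 8)
[7] "0000000"  (len 7)
[8] "000000"  (len 6)
[9] "00000"  (len 5)
[10] "0000"  (len 4)
[11] "000"  (len 3)
[12] "00"  (len 2)

00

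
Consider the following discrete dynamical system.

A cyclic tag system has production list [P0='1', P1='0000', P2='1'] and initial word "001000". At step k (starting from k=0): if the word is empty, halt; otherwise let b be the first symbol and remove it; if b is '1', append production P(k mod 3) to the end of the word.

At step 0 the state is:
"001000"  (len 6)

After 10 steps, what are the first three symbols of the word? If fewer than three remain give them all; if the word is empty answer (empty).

gen 0: "001000"  (len 6)
gen 1: "01000"  (len 5)
gen 2: "1000"  (len 4)
gen 3: "0001"  (len 4)
gen 4: "001"  (len 3)
gen 5: "01"  (len 2)
gen 6: "1"  (len 1)
gen 7: "1"  (len 1)
gen 8: "0000"  (len 4)
gen 9: "000"  (len 3)
gen 10: "00"  (len 2)

00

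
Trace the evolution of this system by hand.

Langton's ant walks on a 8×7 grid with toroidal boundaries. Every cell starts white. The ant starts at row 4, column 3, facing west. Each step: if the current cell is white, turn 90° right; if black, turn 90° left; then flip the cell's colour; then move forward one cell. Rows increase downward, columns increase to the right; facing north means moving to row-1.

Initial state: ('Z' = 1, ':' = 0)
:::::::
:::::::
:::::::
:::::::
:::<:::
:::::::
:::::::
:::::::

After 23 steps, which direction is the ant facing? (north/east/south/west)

k=0  :::::::
:::::::
:::::::
:::::::
:::<:::
:::::::
:::::::
:::::::
k=1  :::::::
:::::::
:::::::
:::^:::
:::Z:::
:::::::
:::::::
:::::::
k=2  :::::::
:::::::
:::::::
:::Z>::
:::Z:::
:::::::
:::::::
:::::::
k=3  :::::::
:::::::
:::::::
:::ZZ::
:::Zv::
:::::::
:::::::
:::::::
k=4  :::::::
:::::::
:::::::
:::ZZ::
:::<Z::
:::::::
:::::::
:::::::
k=5  :::::::
:::::::
:::::::
:::ZZ::
::::Z::
:::v:::
:::::::
:::::::
k=6  :::::::
:::::::
:::::::
:::ZZ::
::::Z::
::<Z:::
:::::::
:::::::
k=7  :::::::
:::::::
:::::::
:::ZZ::
::^:Z::
::ZZ:::
:::::::
:::::::
k=8  :::::::
:::::::
:::::::
:::ZZ::
::Z>Z::
::ZZ:::
:::::::
:::::::
k=9  :::::::
:::::::
:::::::
:::ZZ::
::ZZZ::
::Zv:::
:::::::
:::::::
k=10  :::::::
:::::::
:::::::
:::ZZ::
::ZZZ::
::Z:>::
:::::::
:::::::
k=11  :::::::
:::::::
:::::::
:::ZZ::
::ZZZ::
::Z:Z::
::::v::
:::::::
k=12  :::::::
:::::::
:::::::
:::ZZ::
::ZZZ::
::Z:Z::
:::<Z::
:::::::
k=13  :::::::
:::::::
:::::::
:::ZZ::
::ZZZ::
::Z^Z::
:::ZZ::
:::::::
k=14  :::::::
:::::::
:::::::
:::ZZ::
::ZZZ::
::ZZ>::
:::ZZ::
:::::::
k=15  :::::::
:::::::
:::::::
:::ZZ::
::ZZ^::
::ZZ:::
:::ZZ::
:::::::
k=16  :::::::
:::::::
:::::::
:::ZZ::
::Z<:::
::ZZ:::
:::ZZ::
:::::::
k=17  :::::::
:::::::
:::::::
:::ZZ::
::Z::::
::Zv:::
:::ZZ::
:::::::
k=18  :::::::
:::::::
:::::::
:::ZZ::
::Z::::
::Z:>::
:::ZZ::
:::::::
k=19  :::::::
:::::::
:::::::
:::ZZ::
::Z::::
::Z:Z::
:::Zv::
:::::::
k=20  :::::::
:::::::
:::::::
:::ZZ::
::Z::::
::Z:Z::
:::Z:>:
:::::::
k=21  :::::::
:::::::
:::::::
:::ZZ::
::Z::::
::Z:Z::
:::Z:Z:
:::::v:
k=22  :::::::
:::::::
:::::::
:::ZZ::
::Z::::
::Z:Z::
:::Z:Z:
::::<Z:
k=23  :::::::
:::::::
:::::::
:::ZZ::
::Z::::
::Z:Z::
:::Z^Z:
::::ZZ:

north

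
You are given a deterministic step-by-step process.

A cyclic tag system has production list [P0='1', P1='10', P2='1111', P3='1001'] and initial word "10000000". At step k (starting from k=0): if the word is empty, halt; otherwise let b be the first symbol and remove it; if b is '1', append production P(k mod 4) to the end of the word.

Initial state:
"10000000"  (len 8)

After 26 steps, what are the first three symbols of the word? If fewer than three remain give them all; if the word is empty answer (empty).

[0] "10000000"  (len 8)
[1] "00000001"  (len 8)
[2] "0000001"  (len 7)
[3] "000001"  (len 6)
[4] "00001"  (len 5)
[5] "0001"  (len 4)
[6] "001"  (len 3)
[7] "01"  (len 2)
[8] "1"  (len 1)
[9] "1"  (len 1)
[10] "10"  (len 2)
[11] "01111"  (len 5)
[12] "1111"  (len 4)
[13] "1111"  (len 4)
[14] "11110"  (len 5)
[15] "11101111"  (len 8)
[16] "11011111001"  (len 11)
[17] "10111110011"  (len 11)
[18] "011111001110"  (len 12)
[19] "11111001110"  (len 11)
[20] "11110011101001"  (len 14)
[21] "11100111010011"  (len 14)
[22] "110011101001110"  (len 15)
[23] "100111010011101111"  (len 18)
[24] "001110100111011111001"  (len 21)
[25] "01110100111011111001"  (len 20)
[26] "1110100111011111001"  (len 19)

111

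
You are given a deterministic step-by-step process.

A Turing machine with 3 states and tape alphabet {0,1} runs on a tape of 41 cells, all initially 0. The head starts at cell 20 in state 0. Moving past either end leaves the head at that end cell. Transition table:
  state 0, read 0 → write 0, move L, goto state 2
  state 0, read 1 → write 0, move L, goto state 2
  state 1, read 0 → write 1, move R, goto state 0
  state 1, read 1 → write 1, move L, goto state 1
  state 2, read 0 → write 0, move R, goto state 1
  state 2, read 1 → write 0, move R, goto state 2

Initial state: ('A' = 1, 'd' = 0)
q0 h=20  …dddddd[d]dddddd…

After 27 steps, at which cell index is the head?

gen 0: q0 h=20  …dddddd[d]dddddd…
gen 1: q2 h=19  …dddddd[d]dddddd…
gen 2: q1 h=20  …dddddd[d]dddddd…
gen 3: q0 h=21  …dddddA[d]dddddd…
gen 4: q2 h=20  …dddddd[A]dddddd…
gen 5: q2 h=21  …dddddd[d]dddddd…
gen 6: q1 h=22  …dddddd[d]dddddd…
gen 7: q0 h=23  …dddddA[d]dddddd…
gen 8: q2 h=22  …dddddd[A]dddddd…
gen 9: q2 h=23  …dddddd[d]dddddd…
gen 10: q1 h=24  …dddddd[d]dddddd…
gen 11: q0 h=25  …dddddA[d]dddddd…
gen 12: q2 h=24  …dddddd[A]dddddd…
gen 13: q2 h=25  …dddddd[d]dddddd…
gen 14: q1 h=26  …dddddd[d]dddddd…
gen 15: q0 h=27  …dddddA[d]dddddd…
gen 16: q2 h=26  …dddddd[A]dddddd…
gen 17: q2 h=27  …dddddd[d]dddddd…
gen 18: q1 h=28  …dddddd[d]dddddd…
gen 19: q0 h=29  …dddddA[d]dddddd…
gen 20: q2 h=28  …dddddd[A]dddddd…
gen 21: q2 h=29  …dddddd[d]dddddd…
gen 22: q1 h=30  …dddddd[d]dddddd…
gen 23: q0 h=31  …dddddA[d]dddddd…
gen 24: q2 h=30  …dddddd[A]dddddd…
gen 25: q2 h=31  …dddddd[d]dddddd…
gen 26: q1 h=32  …dddddd[d]dddddd…
gen 27: q0 h=33  …dddddA[d]dddddd…

33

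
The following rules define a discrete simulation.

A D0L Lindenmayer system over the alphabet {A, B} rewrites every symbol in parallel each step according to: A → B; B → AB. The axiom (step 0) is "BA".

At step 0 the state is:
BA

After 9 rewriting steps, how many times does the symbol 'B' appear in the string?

gen 0: BA
gen 1: ABB
gen 2: BABAB
gen 3: ABBABBAB
gen 4: BABABBABABBAB
gen 5: ABBABBABABBABBABABBAB
gen 6: BABABBABABBABBABABBABABBABBABABBAB
gen 7: ABBABBABABBABBABABBABABBABBABABBABBABABBABABBABBABABBAB
gen 8: BABABBABABBABBABABBABABBABBABABBABBABABBABABBABBABABBABABBABBABABBABBABABBABABBABBABABBAB
gen 9: ABBABBABABBABBABABBABABBABBABABBABBABABBABABBABBABABBABABB…BABBABABBABABBABBABABBABABBABBABABBABBABABBABABBABBABABBAB  (len 144)

89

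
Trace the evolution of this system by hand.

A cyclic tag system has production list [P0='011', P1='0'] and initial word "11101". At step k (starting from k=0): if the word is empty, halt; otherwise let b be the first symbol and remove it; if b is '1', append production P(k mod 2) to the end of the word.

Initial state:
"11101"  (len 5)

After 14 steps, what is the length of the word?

k=0  "11101"  (len 5)
k=1  "1101011"  (len 7)
k=2  "1010110"  (len 7)
k=3  "010110011"  (len 9)
k=4  "10110011"  (len 8)
k=5  "0110011011"  (len 10)
k=6  "110011011"  (len 9)
k=7  "10011011011"  (len 11)
k=8  "00110110110"  (len 11)
k=9  "0110110110"  (len 10)
k=10  "110110110"  (len 9)
k=11  "10110110011"  (len 11)
k=12  "01101100110"  (len 11)
k=13  "1101100110"  (len 10)
k=14  "1011001100"  (len 10)

10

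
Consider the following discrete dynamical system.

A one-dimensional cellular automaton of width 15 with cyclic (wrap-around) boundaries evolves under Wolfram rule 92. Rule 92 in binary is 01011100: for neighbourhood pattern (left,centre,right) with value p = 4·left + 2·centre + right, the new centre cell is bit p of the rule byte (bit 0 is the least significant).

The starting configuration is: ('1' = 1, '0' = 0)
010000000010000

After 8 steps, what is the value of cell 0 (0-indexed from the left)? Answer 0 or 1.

0) 010000000010000
1) 011000000011000
2) 011100000011100
3) 010110000010110
4) 010111000010111
5) 010101100010101
6) 010101110010101
7) 010101011010101
8) 010101011010101

0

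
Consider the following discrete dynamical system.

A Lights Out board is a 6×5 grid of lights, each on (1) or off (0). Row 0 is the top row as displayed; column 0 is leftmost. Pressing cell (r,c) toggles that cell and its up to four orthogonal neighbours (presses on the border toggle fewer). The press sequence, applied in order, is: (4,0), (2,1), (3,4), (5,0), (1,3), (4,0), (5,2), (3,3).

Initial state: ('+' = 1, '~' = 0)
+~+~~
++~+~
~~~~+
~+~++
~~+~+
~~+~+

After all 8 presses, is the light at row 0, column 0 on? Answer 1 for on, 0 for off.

t=0: +~+~~
++~+~
~~~~+
~+~++
~~+~+
~~+~+
t=1: +~+~~
++~+~
~~~~+
++~++
+++~+
+~+~+
t=2: +~+~~
+~~+~
+++~+
+~~++
+++~+
+~+~+
t=3: +~+~~
+~~+~
+++~~
+~~~~
+++~~
+~+~+
t=4: +~+~~
+~~+~
+++~~
+~~~~
~++~~
~++~+
t=5: +~++~
+~+~+
++++~
+~~~~
~++~~
~++~+
t=6: +~++~
+~+~+
++++~
~~~~~
+~+~~
+++~+
t=7: +~++~
+~+~+
++++~
~~~~~
+~~~~
+~~++
t=8: +~++~
+~+~+
+++~~
~~+++
+~~+~
+~~++

1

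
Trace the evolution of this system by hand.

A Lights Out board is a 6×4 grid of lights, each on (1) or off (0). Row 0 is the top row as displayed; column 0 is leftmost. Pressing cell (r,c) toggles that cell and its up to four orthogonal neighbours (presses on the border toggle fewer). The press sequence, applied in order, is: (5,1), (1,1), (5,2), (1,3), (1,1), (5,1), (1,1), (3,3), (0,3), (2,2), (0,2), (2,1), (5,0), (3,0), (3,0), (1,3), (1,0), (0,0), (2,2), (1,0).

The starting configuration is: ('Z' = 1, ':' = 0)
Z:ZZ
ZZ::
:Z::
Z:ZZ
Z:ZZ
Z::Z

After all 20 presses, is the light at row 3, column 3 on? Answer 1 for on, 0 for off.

0) Z:ZZ
ZZ::
:Z::
Z:ZZ
Z:ZZ
Z::Z
1) Z:ZZ
ZZ::
:Z::
Z:ZZ
ZZZZ
:ZZZ
2) ZZZZ
::Z:
::::
Z:ZZ
ZZZZ
:ZZZ
3) ZZZZ
::Z:
::::
Z:ZZ
ZZ:Z
::::
4) ZZZ:
:::Z
:::Z
Z:ZZ
ZZ:Z
::::
5) Z:Z:
ZZZZ
:Z:Z
Z:ZZ
ZZ:Z
::::
6) Z:Z:
ZZZZ
:Z:Z
Z:ZZ
Z::Z
ZZZ:
7) ZZZ:
:::Z
:::Z
Z:ZZ
Z::Z
ZZZ:
8) ZZZ:
:::Z
::::
Z:::
Z:::
ZZZ:
9) ZZ:Z
::::
::::
Z:::
Z:::
ZZZ:
10) ZZ:Z
::Z:
:ZZZ
Z:Z:
Z:::
ZZZ:
11) Z:Z:
::::
:ZZZ
Z:Z:
Z:::
ZZZ:
12) Z:Z:
:Z::
Z::Z
ZZZ:
Z:::
ZZZ:
13) Z:Z:
:Z::
Z::Z
ZZZ:
::::
::Z:
14) Z:Z:
:Z::
:::Z
::Z:
Z:::
::Z:
15) Z:Z:
:Z::
Z::Z
ZZZ:
::::
::Z:
16) Z:ZZ
:ZZZ
Z:::
ZZZ:
::::
::Z:
17) ::ZZ
Z:ZZ
::::
ZZZ:
::::
::Z:
18) ZZZZ
::ZZ
::::
ZZZ:
::::
::Z:
19) ZZZZ
:::Z
:ZZZ
ZZ::
::::
::Z:
20) :ZZZ
ZZ:Z
ZZZZ
ZZ::
::::
::Z:

0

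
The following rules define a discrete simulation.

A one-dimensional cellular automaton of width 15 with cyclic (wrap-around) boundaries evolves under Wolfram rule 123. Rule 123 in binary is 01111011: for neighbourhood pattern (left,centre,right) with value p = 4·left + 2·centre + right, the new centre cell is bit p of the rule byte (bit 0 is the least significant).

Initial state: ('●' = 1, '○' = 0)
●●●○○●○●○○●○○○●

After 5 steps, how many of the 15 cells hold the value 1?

t=0: ●●●○○●○●○○●○○○●
t=1: ○○●●●○●○●●○●●●●
t=2: ●●●○●●○●●●●●○○●
t=3: ○○●●●●●●○○○●●●●
t=4: ●●●○○○○●●●●●○○●
t=5: ○○●●●●●●○○○●●●●

10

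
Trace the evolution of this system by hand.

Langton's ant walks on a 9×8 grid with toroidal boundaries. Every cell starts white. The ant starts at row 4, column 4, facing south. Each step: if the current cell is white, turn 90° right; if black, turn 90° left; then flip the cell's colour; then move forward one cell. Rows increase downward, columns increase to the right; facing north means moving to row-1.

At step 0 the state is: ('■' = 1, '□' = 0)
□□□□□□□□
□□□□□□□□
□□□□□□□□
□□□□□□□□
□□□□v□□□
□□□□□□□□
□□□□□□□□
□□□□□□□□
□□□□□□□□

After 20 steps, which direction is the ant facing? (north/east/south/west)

north

k=0  □□□□□□□□
□□□□□□□□
□□□□□□□□
□□□□□□□□
□□□□v□□□
□□□□□□□□
□□□□□□□□
□□□□□□□□
□□□□□□□□
k=1  □□□□□□□□
□□□□□□□□
□□□□□□□□
□□□□□□□□
□□□<■□□□
□□□□□□□□
□□□□□□□□
□□□□□□□□
□□□□□□□□
k=2  □□□□□□□□
□□□□□□□□
□□□□□□□□
□□□^□□□□
□□□■■□□□
□□□□□□□□
□□□□□□□□
□□□□□□□□
□□□□□□□□
k=3  □□□□□□□□
□□□□□□□□
□□□□□□□□
□□□■>□□□
□□□■■□□□
□□□□□□□□
□□□□□□□□
□□□□□□□□
□□□□□□□□
k=4  □□□□□□□□
□□□□□□□□
□□□□□□□□
□□□■■□□□
□□□■v□□□
□□□□□□□□
□□□□□□□□
□□□□□□□□
□□□□□□□□
k=5  □□□□□□□□
□□□□□□□□
□□□□□□□□
□□□■■□□□
□□□■□>□□
□□□□□□□□
□□□□□□□□
□□□□□□□□
□□□□□□□□
k=6  □□□□□□□□
□□□□□□□□
□□□□□□□□
□□□■■□□□
□□□■□■□□
□□□□□v□□
□□□□□□□□
□□□□□□□□
□□□□□□□□
k=7  □□□□□□□□
□□□□□□□□
□□□□□□□□
□□□■■□□□
□□□■□■□□
□□□□<■□□
□□□□□□□□
□□□□□□□□
□□□□□□□□
k=8  □□□□□□□□
□□□□□□□□
□□□□□□□□
□□□■■□□□
□□□■^■□□
□□□□■■□□
□□□□□□□□
□□□□□□□□
□□□□□□□□
k=9  □□□□□□□□
□□□□□□□□
□□□□□□□□
□□□■■□□□
□□□■■>□□
□□□□■■□□
□□□□□□□□
□□□□□□□□
□□□□□□□□
k=10  □□□□□□□□
□□□□□□□□
□□□□□□□□
□□□■■^□□
□□□■■□□□
□□□□■■□□
□□□□□□□□
□□□□□□□□
□□□□□□□□
k=11  □□□□□□□□
□□□□□□□□
□□□□□□□□
□□□■■■>□
□□□■■□□□
□□□□■■□□
□□□□□□□□
□□□□□□□□
□□□□□□□□
k=12  □□□□□□□□
□□□□□□□□
□□□□□□□□
□□□■■■■□
□□□■■□v□
□□□□■■□□
□□□□□□□□
□□□□□□□□
□□□□□□□□
k=13  □□□□□□□□
□□□□□□□□
□□□□□□□□
□□□■■■■□
□□□■■<■□
□□□□■■□□
□□□□□□□□
□□□□□□□□
□□□□□□□□
k=14  □□□□□□□□
□□□□□□□□
□□□□□□□□
□□□■■^■□
□□□■■■■□
□□□□■■□□
□□□□□□□□
□□□□□□□□
□□□□□□□□
k=15  □□□□□□□□
□□□□□□□□
□□□□□□□□
□□□■<□■□
□□□■■■■□
□□□□■■□□
□□□□□□□□
□□□□□□□□
□□□□□□□□
k=16  □□□□□□□□
□□□□□□□□
□□□□□□□□
□□□■□□■□
□□□■v■■□
□□□□■■□□
□□□□□□□□
□□□□□□□□
□□□□□□□□
k=17  □□□□□□□□
□□□□□□□□
□□□□□□□□
□□□■□□■□
□□□■□>■□
□□□□■■□□
□□□□□□□□
□□□□□□□□
□□□□□□□□
k=18  □□□□□□□□
□□□□□□□□
□□□□□□□□
□□□■□^■□
□□□■□□■□
□□□□■■□□
□□□□□□□□
□□□□□□□□
□□□□□□□□
k=19  □□□□□□□□
□□□□□□□□
□□□□□□□□
□□□■□■>□
□□□■□□■□
□□□□■■□□
□□□□□□□□
□□□□□□□□
□□□□□□□□
k=20  □□□□□□□□
□□□□□□□□
□□□□□□^□
□□□■□■□□
□□□■□□■□
□□□□■■□□
□□□□□□□□
□□□□□□□□
□□□□□□□□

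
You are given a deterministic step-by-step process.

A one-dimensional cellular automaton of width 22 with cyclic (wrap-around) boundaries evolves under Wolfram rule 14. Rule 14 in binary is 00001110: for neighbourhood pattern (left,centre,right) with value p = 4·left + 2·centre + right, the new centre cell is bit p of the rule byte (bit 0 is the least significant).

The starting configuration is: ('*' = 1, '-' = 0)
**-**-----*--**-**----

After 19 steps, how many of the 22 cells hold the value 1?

k=0  **-**-----*--**-**----
k=1  *--*-----**-**--*----*
k=2  --**----**--*--**---**
k=3  -**----**--**-**---**-
k=4  **----**--**--*---**--
k=5  *----**--**--**--**--*
k=6  ----**--**--**--**--**
k=7  ---**--**--**--**--**-
k=8  --**--**--**--**--**--
k=9  -**--**--**--**--**---
k=10  **--**--**--**--**----
k=11  *--**--**--**--**----*
k=12  --**--**--**--**----**
k=13  -**--**--**--**----**-
k=14  **--**--**--**----**--
k=15  *--**--**--**----**--*
k=16  --**--**--**----**--**
k=17  -**--**--**----**--**-
k=18  **--**--**----**--**--
k=19  *--**--**----**--**--*

10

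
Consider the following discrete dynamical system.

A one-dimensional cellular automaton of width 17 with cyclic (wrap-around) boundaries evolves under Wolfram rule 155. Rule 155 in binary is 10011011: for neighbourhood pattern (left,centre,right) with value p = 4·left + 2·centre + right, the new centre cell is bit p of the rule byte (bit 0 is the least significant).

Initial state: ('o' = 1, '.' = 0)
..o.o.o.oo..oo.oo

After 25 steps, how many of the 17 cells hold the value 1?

t=0: ..o.o.o.oo..oo.oo
t=1: oo......o.ooo..o.
t=2: o.oooooo..oo.oo..
t=3: ..ooooo.ooo..o.oo
t=4: oooooo..oo.oo..o.
t=5: ooooo.ooo..o.oo..
t=6: oooo..oo.oo..o.oo
t=7: ooo.ooo..o.oo..oo
t=8: oo..oo.oo..o.oooo
t=9: o.ooo..o.oo..oooo
t=10: ..oo.oo..o.oooooo
t=11: ooo..o.oo..ooooo.
t=12: oo.oo..o.oooooo..
t=13: o..o.oo..ooooo.oo
t=14: .oo..o.oooooo..oo
t=15: .o.oo..ooooo.ooo.
t=16: o..o.oooooo..oo.o
t=17: .oo..ooooo.ooo..o
t=18: .o.oooooo..oo.oo.
t=19: o..ooooo.ooo..o.o
t=20: .oooooo..oo.oo..o
t=21: .ooooo.ooo..o.oo.
t=22: ooooo..oo.oo..o.o
t=23: oooo.ooo..o.oo..o
t=24: ooo..oo.oo..o.ooo
t=25: oo.ooo..o.oo..ooo

11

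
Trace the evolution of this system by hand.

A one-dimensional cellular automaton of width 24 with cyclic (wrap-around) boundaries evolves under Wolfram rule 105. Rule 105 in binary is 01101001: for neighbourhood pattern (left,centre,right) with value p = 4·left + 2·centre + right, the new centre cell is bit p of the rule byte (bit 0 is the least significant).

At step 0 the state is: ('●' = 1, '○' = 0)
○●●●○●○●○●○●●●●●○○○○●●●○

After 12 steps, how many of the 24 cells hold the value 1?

6

gen 0: ○●●●○●○●○●○●●●●●○○○○●●●○
gen 1: ○●○●●○●○●○●●○○○●○●●○●○●○
gen 2: ○○●●●●○●○●●●○●○○●●●●○●○○
gen 3: ●○●○○●●○●●○●●○○○●○○●●○○●
gen 4: ●●○○○●●●●●●●●○●○○○○●●○○●
gen 5: ○●○●○●○○○○○○●●○○●●○●●○○●
gen 6: ●○●○●○○●●●●○●●○○●●●●●○○○
gen 7: ○●○●○○○●○○●●●●○○●○○○●○●○
gen 8: ○○●○○●○○○○●○○●○○○○●○○●○○
gen 9: ●○○○○○○●●○○○○○○●●○○○○○○●
gen 10: ●○●●●●○●●○●●●●○●●○●●●●○●
gen 11: ●●●○○●●●●●●○○●●●●●●○○●●●
gen 12: ○○●○○●○○○○●○○●○○○○●○○●○○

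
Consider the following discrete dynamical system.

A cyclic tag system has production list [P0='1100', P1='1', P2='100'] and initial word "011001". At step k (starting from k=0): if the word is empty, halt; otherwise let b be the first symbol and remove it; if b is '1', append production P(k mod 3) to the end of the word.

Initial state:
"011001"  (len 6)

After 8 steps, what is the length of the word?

10

[0] "011001"  (len 6)
[1] "11001"  (len 5)
[2] "10011"  (len 5)
[3] "0011100"  (len 7)
[4] "011100"  (len 6)
[5] "11100"  (len 5)
[6] "1100100"  (len 7)
[7] "1001001100"  (len 10)
[8] "0010011001"  (len 10)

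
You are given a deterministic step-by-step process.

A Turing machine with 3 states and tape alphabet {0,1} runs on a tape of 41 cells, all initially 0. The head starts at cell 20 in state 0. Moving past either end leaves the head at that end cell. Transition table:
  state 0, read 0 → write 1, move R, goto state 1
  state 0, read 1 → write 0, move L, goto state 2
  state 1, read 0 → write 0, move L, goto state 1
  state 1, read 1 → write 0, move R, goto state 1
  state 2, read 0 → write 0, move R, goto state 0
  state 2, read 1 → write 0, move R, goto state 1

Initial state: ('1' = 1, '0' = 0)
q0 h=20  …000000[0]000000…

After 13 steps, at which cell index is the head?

t=0: q0 h=20  …000000[0]000000…
t=1: q1 h=21  …000001[0]000000…
t=2: q1 h=20  …000000[1]000000…
t=3: q1 h=21  …000000[0]000000…
t=4: q1 h=20  …000000[0]000000…
t=5: q1 h=19  …000000[0]000000…
t=6: q1 h=18  …000000[0]000000…
t=7: q1 h=17  …000000[0]000000…
t=8: q1 h=16  …000000[0]000000…
t=9: q1 h=15  …000000[0]000000…
t=10: q1 h=14  …000000[0]000000…
t=11: q1 h=13  …000000[0]000000…
t=12: q1 h=12  …000000[0]000000…
t=13: q1 h=11  …000000[0]000000…

11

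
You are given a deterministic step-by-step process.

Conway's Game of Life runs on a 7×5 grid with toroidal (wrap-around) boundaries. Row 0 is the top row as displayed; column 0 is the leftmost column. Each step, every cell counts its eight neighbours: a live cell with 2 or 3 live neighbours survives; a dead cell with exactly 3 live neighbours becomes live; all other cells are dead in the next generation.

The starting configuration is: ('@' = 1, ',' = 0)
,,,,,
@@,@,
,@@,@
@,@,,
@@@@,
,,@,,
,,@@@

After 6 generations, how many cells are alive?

t=0: ,,,,,
@@,@,
,@@,@
@,@,,
@@@@,
,,@,,
,,@@@
t=1: @@,,,
@@,@@
,,,,@
,,,,,
@,,@@
@,,,,
,,@@,
t=2: ,,,,,
,@@@,
,,,@@
@,,@,
@,,,@
@@@,,
@,@,@
t=3: @,,,@
,,@@@
@@,,,
@,,@,
,,@@,
,,@,,
@,@@@
t=4: ,,,,,
,,@@,
@@,,,
@,,@,
,@@@@
,,,,,
@,@,,
t=5: ,@@@,
,@@,,
@@,@,
,,,@,
@@@@@
@,,,@
,,,,,
t=6: ,@,@,
,,,,@
@@,@@
,,,,,
,@@,,
,,@,,
@@@@@

15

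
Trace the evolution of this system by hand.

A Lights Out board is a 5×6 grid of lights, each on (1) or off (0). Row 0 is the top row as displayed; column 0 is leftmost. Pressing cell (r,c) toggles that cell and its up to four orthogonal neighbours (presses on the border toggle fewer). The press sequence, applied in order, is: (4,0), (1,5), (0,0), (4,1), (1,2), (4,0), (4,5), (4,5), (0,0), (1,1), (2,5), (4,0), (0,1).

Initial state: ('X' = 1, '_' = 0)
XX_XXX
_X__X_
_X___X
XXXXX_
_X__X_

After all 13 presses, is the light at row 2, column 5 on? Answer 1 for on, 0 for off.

0) XX_XXX
_X__X_
_X___X
XXXXX_
_X__X_
1) XX_XXX
_X__X_
_X___X
_XXXX_
X___X_
2) XX_XX_
_X___X
_X____
_XXXX_
X___X_
3) ___XX_
XX___X
_X____
_XXXX_
X___X_
4) ___XX_
XX___X
_X____
__XXX_
_XX_X_
5) __XXX_
X_XX_X
_XX___
__XXX_
_XX_X_
6) __XXX_
X_XX_X
_XX___
X_XXX_
X_X_X_
7) __XXX_
X_XX_X
_XX___
X_XXXX
X_X__X
8) __XXX_
X_XX_X
_XX___
X_XXX_
X_X_X_
9) XXXXX_
__XX_X
_XX___
X_XXX_
X_X_X_
10) X_XXX_
XX_X_X
__X___
X_XXX_
X_X_X_
11) X_XXX_
XX_X__
__X_XX
X_XXXX
X_X_X_
12) X_XXX_
XX_X__
__X_XX
__XXXX
_XX_X_
13) _X_XX_
X__X__
__X_XX
__XXXX
_XX_X_

1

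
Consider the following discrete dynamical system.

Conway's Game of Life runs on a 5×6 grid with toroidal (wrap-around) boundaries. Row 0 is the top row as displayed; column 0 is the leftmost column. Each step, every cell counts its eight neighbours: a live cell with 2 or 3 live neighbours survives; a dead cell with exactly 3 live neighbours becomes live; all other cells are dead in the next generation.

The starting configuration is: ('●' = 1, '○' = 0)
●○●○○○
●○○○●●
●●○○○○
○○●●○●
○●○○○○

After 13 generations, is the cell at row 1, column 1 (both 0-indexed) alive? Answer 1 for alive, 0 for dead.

0

t=0: ●○●○○○
●○○○●●
●●○○○○
○○●●○●
○●○○○○
t=1: ●○○○○○
○○○○○○
○●●●○○
○○●○○○
●●○●○○
t=2: ●●○○○○
○●●○○○
○●●●○○
●○○○○○
●●●○○○
t=3: ○○○○○○
○○○●○○
●○○●○○
●○○●○○
○○●○○●
t=4: ○○○○○○
○○○○○○
○○●●●○
●●●●●●
○○○○○○
t=5: ○○○○○○
○○○●○○
●○○○○○
●●○○○●
●●●●●●
t=6: ●●○○○●
○○○○○○
●●○○○●
○○○●○○
○○●●●○
t=7: ●●●●●●
○○○○○○
●○○○○○
●●○●○●
●●●●●●
t=8: ○○○○○○
○○●●●○
●●○○○●
○○○●○○
○○○○○○
t=9: ○○○●○○
●●●●●●
●●○○○●
●○○○○○
○○○○○○
t=10: ●●○●○●
○○○●○○
○○○●○○
●●○○○●
○○○○○○
t=11: ●○●○●○
●○○●○○
●○●○●○
●○○○○○
○○●○●○
t=12: ○○●○●○
●○●○●○
●○○●○○
○○○○○○
○○○○○○
t=13: ○●○○○●
○○●○●○
○●○●○●
○○○○○○
○○○○○○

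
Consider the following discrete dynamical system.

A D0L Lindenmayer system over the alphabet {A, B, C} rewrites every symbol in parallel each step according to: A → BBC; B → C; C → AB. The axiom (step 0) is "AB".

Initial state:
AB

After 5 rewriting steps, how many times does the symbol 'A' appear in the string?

gen 0: AB
gen 1: BBCC
gen 2: CCABAB
gen 3: ABABBBCCBBCC
gen 4: BBCCBBCCCCABABCCABAB
gen 5: CCABABCCABABABABBBCCBBCCABABBBCCBBCC

8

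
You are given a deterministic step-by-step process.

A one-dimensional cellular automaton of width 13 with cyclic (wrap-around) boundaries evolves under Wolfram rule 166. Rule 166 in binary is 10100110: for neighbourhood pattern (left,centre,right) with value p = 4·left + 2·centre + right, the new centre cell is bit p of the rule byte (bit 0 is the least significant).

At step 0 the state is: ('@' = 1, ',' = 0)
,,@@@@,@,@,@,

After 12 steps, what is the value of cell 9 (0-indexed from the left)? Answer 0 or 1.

0

gen 0: ,,@@@@,@,@,@,
gen 1: ,@,@@,@@@@@@,
gen 2: @@@,,@,@@@@,,
gen 3: ,@,,@@@,@@,,@
gen 4: @@,@,@,@,,,@@
gen 5: @,@@@@@@,,@,@
gen 6: ,@,@@@@,,@@@,
gen 7: @@@,@@,,@,@,,
gen 8: ,@,@,,,@@@@,@
gen 9: @@@@,,@,@@,@@
gen 10: @@@,,@@@,,@,@
gen 11: @@,,@,@,,@@@,
gen 12: ,,,@@@@,@,@,@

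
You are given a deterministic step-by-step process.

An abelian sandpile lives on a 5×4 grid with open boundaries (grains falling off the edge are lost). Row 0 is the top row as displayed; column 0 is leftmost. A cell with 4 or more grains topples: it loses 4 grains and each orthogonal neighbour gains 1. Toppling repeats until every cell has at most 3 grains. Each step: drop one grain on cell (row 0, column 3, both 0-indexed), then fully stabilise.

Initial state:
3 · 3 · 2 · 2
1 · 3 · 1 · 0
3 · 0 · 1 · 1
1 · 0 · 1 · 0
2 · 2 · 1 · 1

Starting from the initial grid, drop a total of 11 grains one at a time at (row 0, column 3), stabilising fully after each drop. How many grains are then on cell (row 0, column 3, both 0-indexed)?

[0] 3 · 3 · 2 · 2
1 · 3 · 1 · 0
3 · 0 · 1 · 1
1 · 0 · 1 · 0
2 · 2 · 1 · 1
[1] 3 · 3 · 2 · 3
1 · 3 · 1 · 0
3 · 0 · 1 · 1
1 · 0 · 1 · 0
2 · 2 · 1 · 1
[2] 3 · 3 · 3 · 0
1 · 3 · 1 · 1
3 · 0 · 1 · 1
1 · 0 · 1 · 0
2 · 2 · 1 · 1
[3] 3 · 3 · 3 · 1
1 · 3 · 1 · 1
3 · 0 · 1 · 1
1 · 0 · 1 · 0
2 · 2 · 1 · 1
[4] 3 · 3 · 3 · 2
1 · 3 · 1 · 1
3 · 0 · 1 · 1
1 · 0 · 1 · 0
2 · 2 · 1 · 1
[5] 3 · 3 · 3 · 3
1 · 3 · 1 · 1
3 · 0 · 1 · 1
1 · 0 · 1 · 0
2 · 2 · 1 · 1
[6] 0 · 2 · 1 · 1
3 · 0 · 3 · 2
3 · 1 · 1 · 1
1 · 0 · 1 · 0
2 · 2 · 1 · 1
[7] 0 · 2 · 1 · 2
3 · 0 · 3 · 2
3 · 1 · 1 · 1
1 · 0 · 1 · 0
2 · 2 · 1 · 1
[8] 0 · 2 · 1 · 3
3 · 0 · 3 · 2
3 · 1 · 1 · 1
1 · 0 · 1 · 0
2 · 2 · 1 · 1
[9] 0 · 2 · 2 · 0
3 · 0 · 3 · 3
3 · 1 · 1 · 1
1 · 0 · 1 · 0
2 · 2 · 1 · 1
[10] 0 · 2 · 2 · 1
3 · 0 · 3 · 3
3 · 1 · 1 · 1
1 · 0 · 1 · 0
2 · 2 · 1 · 1
[11] 0 · 2 · 2 · 2
3 · 0 · 3 · 3
3 · 1 · 1 · 1
1 · 0 · 1 · 0
2 · 2 · 1 · 1

2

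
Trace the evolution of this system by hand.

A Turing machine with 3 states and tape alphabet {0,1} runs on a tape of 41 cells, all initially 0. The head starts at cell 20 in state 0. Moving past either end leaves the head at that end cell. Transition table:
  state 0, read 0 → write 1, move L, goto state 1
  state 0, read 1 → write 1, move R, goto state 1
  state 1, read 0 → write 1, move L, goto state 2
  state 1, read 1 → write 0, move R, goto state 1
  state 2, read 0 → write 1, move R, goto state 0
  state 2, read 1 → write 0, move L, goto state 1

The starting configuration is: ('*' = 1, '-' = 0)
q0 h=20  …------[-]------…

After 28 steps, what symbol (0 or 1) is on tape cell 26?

step 0: q0 h=20  …------[-]------…
step 1: q1 h=19  …------[-]*-----…
step 2: q2 h=18  …------[-]**----…
step 3: q0 h=19  …-----*[*]*-----…
step 4: q1 h=20  …----**[*]------…
step 5: q1 h=21  …---**-[-]------…
step 6: q2 h=20  …----**[-]*-----…
step 7: q0 h=21  …---***[*]------…
step 8: q1 h=22  …--****[-]------…
step 9: q2 h=21  …---***[*]*-----…
step 10: q1 h=20  …----**[*]-*----…
step 11: q1 h=21  …---**-[-]*-----…
step 12: q2 h=20  …----**[-]**----…
step 13: q0 h=21  …---***[*]*-----…
step 14: q1 h=22  …--****[*]------…
step 15: q1 h=23  …-****-[-]------…
step 16: q2 h=22  …--****[-]*-----…
step 17: q0 h=23  …-*****[*]------…
step 18: q1 h=24  …******[-]------…
step 19: q2 h=23  …-*****[*]*-----…
step 20: q1 h=22  …--****[*]-*----…
step 21: q1 h=23  …-****-[-]*-----…
step 22: q2 h=22  …--****[-]**----…
step 23: q0 h=23  …-*****[*]*-----…
step 24: q1 h=24  …******[*]------…
step 25: q1 h=25  …*****-[-]------…
step 26: q2 h=24  …******[-]*-----…
step 27: q0 h=25  …******[*]------…
step 28: q1 h=26  …******[-]------…

0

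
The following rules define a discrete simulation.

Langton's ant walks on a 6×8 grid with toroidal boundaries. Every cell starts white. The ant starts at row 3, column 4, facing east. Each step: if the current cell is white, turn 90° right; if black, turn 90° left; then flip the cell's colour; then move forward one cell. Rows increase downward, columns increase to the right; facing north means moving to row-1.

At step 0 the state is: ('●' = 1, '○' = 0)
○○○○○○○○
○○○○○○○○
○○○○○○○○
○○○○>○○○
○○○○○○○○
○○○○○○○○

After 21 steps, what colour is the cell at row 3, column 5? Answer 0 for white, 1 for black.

1

[0] ○○○○○○○○
○○○○○○○○
○○○○○○○○
○○○○>○○○
○○○○○○○○
○○○○○○○○
[1] ○○○○○○○○
○○○○○○○○
○○○○○○○○
○○○○●○○○
○○○○v○○○
○○○○○○○○
[2] ○○○○○○○○
○○○○○○○○
○○○○○○○○
○○○○●○○○
○○○<●○○○
○○○○○○○○
[3] ○○○○○○○○
○○○○○○○○
○○○○○○○○
○○○^●○○○
○○○●●○○○
○○○○○○○○
[4] ○○○○○○○○
○○○○○○○○
○○○○○○○○
○○○●>○○○
○○○●●○○○
○○○○○○○○
[5] ○○○○○○○○
○○○○○○○○
○○○○^○○○
○○○●○○○○
○○○●●○○○
○○○○○○○○
[6] ○○○○○○○○
○○○○○○○○
○○○○●>○○
○○○●○○○○
○○○●●○○○
○○○○○○○○
[7] ○○○○○○○○
○○○○○○○○
○○○○●●○○
○○○●○v○○
○○○●●○○○
○○○○○○○○
[8] ○○○○○○○○
○○○○○○○○
○○○○●●○○
○○○●<●○○
○○○●●○○○
○○○○○○○○
[9] ○○○○○○○○
○○○○○○○○
○○○○^●○○
○○○●●●○○
○○○●●○○○
○○○○○○○○
[10] ○○○○○○○○
○○○○○○○○
○○○<○●○○
○○○●●●○○
○○○●●○○○
○○○○○○○○
[11] ○○○○○○○○
○○○^○○○○
○○○●○●○○
○○○●●●○○
○○○●●○○○
○○○○○○○○
[12] ○○○○○○○○
○○○●>○○○
○○○●○●○○
○○○●●●○○
○○○●●○○○
○○○○○○○○
[13] ○○○○○○○○
○○○●●○○○
○○○●v●○○
○○○●●●○○
○○○●●○○○
○○○○○○○○
[14] ○○○○○○○○
○○○●●○○○
○○○<●●○○
○○○●●●○○
○○○●●○○○
○○○○○○○○
[15] ○○○○○○○○
○○○●●○○○
○○○○●●○○
○○○v●●○○
○○○●●○○○
○○○○○○○○
[16] ○○○○○○○○
○○○●●○○○
○○○○●●○○
○○○○>●○○
○○○●●○○○
○○○○○○○○
[17] ○○○○○○○○
○○○●●○○○
○○○○^●○○
○○○○○●○○
○○○●●○○○
○○○○○○○○
[18] ○○○○○○○○
○○○●●○○○
○○○<○●○○
○○○○○●○○
○○○●●○○○
○○○○○○○○
[19] ○○○○○○○○
○○○^●○○○
○○○●○●○○
○○○○○●○○
○○○●●○○○
○○○○○○○○
[20] ○○○○○○○○
○○<○●○○○
○○○●○●○○
○○○○○●○○
○○○●●○○○
○○○○○○○○
[21] ○○^○○○○○
○○●○●○○○
○○○●○●○○
○○○○○●○○
○○○●●○○○
○○○○○○○○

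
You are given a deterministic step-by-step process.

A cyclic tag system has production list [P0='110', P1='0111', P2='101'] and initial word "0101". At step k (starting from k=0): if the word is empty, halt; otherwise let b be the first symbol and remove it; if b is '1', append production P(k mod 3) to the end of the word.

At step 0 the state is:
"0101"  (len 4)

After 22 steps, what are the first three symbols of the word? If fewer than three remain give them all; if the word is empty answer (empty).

011

gen 0: "0101"  (len 4)
gen 1: "101"  (len 3)
gen 2: "010111"  (len 6)
gen 3: "10111"  (len 5)
gen 4: "0111110"  (len 7)
gen 5: "111110"  (len 6)
gen 6: "11110101"  (len 8)
gen 7: "1110101110"  (len 10)
gen 8: "1101011100111"  (len 13)
gen 9: "101011100111101"  (len 15)
gen 10: "01011100111101110"  (len 17)
gen 11: "1011100111101110"  (len 16)
gen 12: "011100111101110101"  (len 18)
gen 13: "11100111101110101"  (len 17)
gen 14: "11001111011101010111"  (len 20)
gen 15: "1001111011101010111101"  (len 22)
gen 16: "001111011101010111101110"  (len 24)
gen 17: "01111011101010111101110"  (len 23)
gen 18: "1111011101010111101110"  (len 22)
gen 19: "111011101010111101110110"  (len 24)
gen 20: "110111010101111011101100111"  (len 27)
gen 21: "10111010101111011101100111101"  (len 29)
gen 22: "0111010101111011101100111101110"  (len 31)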